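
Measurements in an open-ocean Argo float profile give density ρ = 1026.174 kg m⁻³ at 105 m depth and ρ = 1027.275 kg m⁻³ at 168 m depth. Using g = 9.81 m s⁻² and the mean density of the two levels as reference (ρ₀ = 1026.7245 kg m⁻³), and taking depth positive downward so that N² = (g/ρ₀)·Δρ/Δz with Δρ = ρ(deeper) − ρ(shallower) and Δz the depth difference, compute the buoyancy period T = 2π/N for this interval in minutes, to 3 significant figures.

8.10 min

Δρ = 1027.275 − 1026.174 = 1.101 kg m⁻³ over Δz = 168 − 105 = 63 m.
N² = (9.81/1026.7245) × (1.101/63) = 1.6698 × 10⁻⁴ s⁻².
N = √(1.6698 × 10⁻⁴) = 0.012922 rad s⁻¹, so T = 2π/N = 486.24 s = 8.1040 min ≈ 8.10 min.
A positive N² confirms static stability across the interval.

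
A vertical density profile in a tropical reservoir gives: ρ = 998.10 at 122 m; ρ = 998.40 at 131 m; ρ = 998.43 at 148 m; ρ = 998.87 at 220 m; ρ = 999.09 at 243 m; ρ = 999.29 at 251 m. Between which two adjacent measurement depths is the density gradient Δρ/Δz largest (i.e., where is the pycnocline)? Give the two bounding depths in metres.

122–131 m

Compute the density gradient over each adjacent pair:
  122–131 m: Δρ/Δz = 0.30/9 = 0.033 kg m⁻⁴
  131–148 m: Δρ/Δz = 0.03/17 = 1.8 × 10⁻³ kg m⁻⁴
  148–220 m: Δρ/Δz = 0.44/72 = 6.1 × 10⁻³ kg m⁻⁴
  220–243 m: Δρ/Δz = 0.22/23 = 9.6 × 10⁻³ kg m⁻⁴
  243–251 m: Δρ/Δz = 0.20/8 = 0.025 kg m⁻⁴
The largest gradient is in the 122–131 m interval — the pycnocline.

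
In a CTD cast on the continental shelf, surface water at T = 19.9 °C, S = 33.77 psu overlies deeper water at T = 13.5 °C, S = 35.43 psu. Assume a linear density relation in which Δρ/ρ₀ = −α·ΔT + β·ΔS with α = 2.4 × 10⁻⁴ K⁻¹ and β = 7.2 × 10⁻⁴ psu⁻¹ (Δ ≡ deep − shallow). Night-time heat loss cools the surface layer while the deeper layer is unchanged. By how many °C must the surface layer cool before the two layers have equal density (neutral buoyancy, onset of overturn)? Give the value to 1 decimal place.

Neutral buoyancy requires Δρ = 0, i.e. −α(T_deep − T_surf′) + β(S_deep − S_surf) = 0.
T_surf′ = T_deep − (β/α)·ΔS = 13.5 − (7.2 × 10⁻⁴/2.4 × 10⁻⁴)·(+1.66) = 8.520 °C.
Cooling required: 19.9 − (8.520) = 11.380 °C.

11.4 °C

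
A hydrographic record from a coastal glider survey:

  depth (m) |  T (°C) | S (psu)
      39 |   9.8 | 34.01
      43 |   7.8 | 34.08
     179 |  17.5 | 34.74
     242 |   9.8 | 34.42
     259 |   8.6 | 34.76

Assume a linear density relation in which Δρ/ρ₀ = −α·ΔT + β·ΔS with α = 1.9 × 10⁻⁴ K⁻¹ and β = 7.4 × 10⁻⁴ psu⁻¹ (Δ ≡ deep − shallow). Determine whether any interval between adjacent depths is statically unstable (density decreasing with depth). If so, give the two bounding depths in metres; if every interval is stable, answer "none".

43–179 m

Evaluate Δρ/ρ₀ = −αΔT + βΔS across each adjacent pair:
  39–43 m: −αΔT+βΔS = −(1.9 × 10⁻⁴)(-2.0)+(7.4 × 10⁻⁴)(+0.07) = 4.3 × 10⁻⁴ → stable
  43–179 m: −αΔT+βΔS = −(1.9 × 10⁻⁴)(+9.7)+(7.4 × 10⁻⁴)(+0.66) = -1.4 × 10⁻³ → UNSTABLE
  179–242 m: −αΔT+βΔS = −(1.9 × 10⁻⁴)(-7.7)+(7.4 × 10⁻⁴)(-0.32) = 1.2 × 10⁻³ → stable
  242–259 m: −αΔT+βΔS = −(1.9 × 10⁻⁴)(-1.2)+(7.4 × 10⁻⁴)(+0.34) = 4.8 × 10⁻⁴ → stable
The 43–179 m interval has Δρ < 0: lighter water underlies denser water.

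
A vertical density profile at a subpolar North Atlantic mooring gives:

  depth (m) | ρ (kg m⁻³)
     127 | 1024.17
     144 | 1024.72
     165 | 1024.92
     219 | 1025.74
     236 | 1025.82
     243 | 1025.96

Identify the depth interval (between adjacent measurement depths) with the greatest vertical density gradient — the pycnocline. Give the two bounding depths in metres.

Compute the density gradient over each adjacent pair:
  127–144 m: Δρ/Δz = 0.55/17 = 0.032 kg m⁻⁴
  144–165 m: Δρ/Δz = 0.20/21 = 9.5 × 10⁻³ kg m⁻⁴
  165–219 m: Δρ/Δz = 0.82/54 = 0.015 kg m⁻⁴
  219–236 m: Δρ/Δz = 0.08/17 = 4.7 × 10⁻³ kg m⁻⁴
  236–243 m: Δρ/Δz = 0.14/7 = 0.020 kg m⁻⁴
The largest gradient is in the 127–144 m interval — the pycnocline.

127–144 m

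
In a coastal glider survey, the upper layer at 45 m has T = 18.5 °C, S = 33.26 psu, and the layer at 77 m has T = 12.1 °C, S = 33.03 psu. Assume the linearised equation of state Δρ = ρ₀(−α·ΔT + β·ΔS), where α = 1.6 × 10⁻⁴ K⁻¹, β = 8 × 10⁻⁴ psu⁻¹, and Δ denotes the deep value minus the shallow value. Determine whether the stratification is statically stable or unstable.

stable

ΔT = 12.1 − 18.5 = -6.4 K and ΔS = 33.03 − 33.26 = -0.23 psu (deep − shallow).
−αΔT = 1.024 × 10⁻³; βΔS = -1.84 × 10⁻⁴; sum Δρ/ρ₀ = 8.40 × 10⁻⁴.
Δρ/ρ₀ > 0, so Δρ > 0: deeper water is denser → statically stable.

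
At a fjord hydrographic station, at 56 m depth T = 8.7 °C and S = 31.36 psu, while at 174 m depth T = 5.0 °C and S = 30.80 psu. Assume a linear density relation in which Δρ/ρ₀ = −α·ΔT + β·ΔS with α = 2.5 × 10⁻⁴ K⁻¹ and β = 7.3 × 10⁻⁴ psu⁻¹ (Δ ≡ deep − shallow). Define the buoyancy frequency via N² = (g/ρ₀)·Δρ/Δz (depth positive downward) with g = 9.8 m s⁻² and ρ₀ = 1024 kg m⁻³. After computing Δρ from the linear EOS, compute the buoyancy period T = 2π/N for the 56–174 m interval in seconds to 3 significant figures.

ΔT = -3.7 K, ΔS = -0.56 psu (deep − shallow).
Δρ/ρ₀ = −αΔT + βΔS = 9.25 × 10⁻⁴ − 4.088 × 10⁻⁴ = 5.162 × 10⁻⁴, so Δρ ≈ 0.5286 kg m⁻³.
N² = (g/ρ₀)·Δρ/Δz = g·(Δρ/ρ₀)/Δz = 9.8 × 5.162 × 10⁻⁴ / 118 = 4.2871 × 10⁻⁵ s⁻².
N = √(4.2871 × 10⁻⁵) = 6.5476 × 10⁻³ rad s⁻¹ → T = 2π/N = 959.62 s ≈ 960 s.

960 s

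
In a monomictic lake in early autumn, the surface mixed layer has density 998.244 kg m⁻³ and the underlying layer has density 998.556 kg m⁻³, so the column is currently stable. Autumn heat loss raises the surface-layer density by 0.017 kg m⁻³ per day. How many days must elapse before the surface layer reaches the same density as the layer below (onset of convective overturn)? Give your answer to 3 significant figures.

Density deficit of the surface layer: 998.556 − 998.244 = 0.312 kg m⁻³.
Required change = 0.312 / 0.017 = 18.4 days.

18.4 days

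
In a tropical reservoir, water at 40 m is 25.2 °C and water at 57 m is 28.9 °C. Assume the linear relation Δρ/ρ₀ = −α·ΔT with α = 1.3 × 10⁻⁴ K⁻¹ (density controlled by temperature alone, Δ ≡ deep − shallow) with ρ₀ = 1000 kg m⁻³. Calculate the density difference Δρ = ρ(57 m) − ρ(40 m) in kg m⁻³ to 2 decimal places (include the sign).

-0.48 kg m⁻³

ΔT = +3.7 K, Δρ/ρ₀ = −αΔT = -4.81 × 10⁻⁴.
Δρ = 1000 × (-4.81 × 10⁻⁴) = -0.48 kg m⁻³.
Negative Δρ: lighter below, statically unstable.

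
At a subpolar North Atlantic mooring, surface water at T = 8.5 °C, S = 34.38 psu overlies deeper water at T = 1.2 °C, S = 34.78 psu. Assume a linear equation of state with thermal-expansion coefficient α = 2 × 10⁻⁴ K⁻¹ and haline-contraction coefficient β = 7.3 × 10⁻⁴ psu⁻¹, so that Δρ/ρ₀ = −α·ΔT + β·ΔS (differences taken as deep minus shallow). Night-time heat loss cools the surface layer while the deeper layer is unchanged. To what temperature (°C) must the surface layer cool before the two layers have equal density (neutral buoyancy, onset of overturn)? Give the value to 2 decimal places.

Neutral buoyancy requires Δρ = 0, i.e. −α(T_deep − T_surf′) + β(S_deep − S_surf) = 0.
T_surf′ = T_deep − (β/α)·ΔS = 1.2 − (7.3 × 10⁻⁴/2 × 10⁻⁴)·(+0.40) = -0.2600 °C.
Cooling required: 8.5 − (-0.2600) = 8.7600 °C.

-0.26 °C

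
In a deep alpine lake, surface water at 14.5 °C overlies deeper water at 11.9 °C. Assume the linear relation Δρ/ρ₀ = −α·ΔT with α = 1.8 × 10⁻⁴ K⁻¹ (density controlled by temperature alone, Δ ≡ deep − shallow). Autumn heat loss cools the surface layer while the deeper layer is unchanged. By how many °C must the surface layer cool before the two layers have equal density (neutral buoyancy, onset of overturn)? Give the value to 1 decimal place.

With temperature the only control, equal density requires T_surf′ = T_deep.
T_surf′ = 11.9 °C.
Cooling required: 14.5 − 11.9 = 2.6 °C.

2.6 °C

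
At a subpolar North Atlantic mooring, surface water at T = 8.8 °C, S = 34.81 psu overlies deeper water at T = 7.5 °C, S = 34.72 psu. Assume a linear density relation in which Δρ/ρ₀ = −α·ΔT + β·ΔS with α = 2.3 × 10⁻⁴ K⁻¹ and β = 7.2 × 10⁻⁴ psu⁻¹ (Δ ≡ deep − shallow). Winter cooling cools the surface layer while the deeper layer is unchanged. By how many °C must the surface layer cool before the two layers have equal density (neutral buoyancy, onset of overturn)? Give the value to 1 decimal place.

1.0 °C

Neutral buoyancy requires Δρ = 0, i.e. −α(T_deep − T_surf′) + β(S_deep − S_surf) = 0.
T_surf′ = T_deep − (β/α)·ΔS = 7.5 − (7.2 × 10⁻⁴/2.3 × 10⁻⁴)·(-0.09) = 7.782 °C.
Cooling required: 8.8 − (7.782) = 1.018 °C.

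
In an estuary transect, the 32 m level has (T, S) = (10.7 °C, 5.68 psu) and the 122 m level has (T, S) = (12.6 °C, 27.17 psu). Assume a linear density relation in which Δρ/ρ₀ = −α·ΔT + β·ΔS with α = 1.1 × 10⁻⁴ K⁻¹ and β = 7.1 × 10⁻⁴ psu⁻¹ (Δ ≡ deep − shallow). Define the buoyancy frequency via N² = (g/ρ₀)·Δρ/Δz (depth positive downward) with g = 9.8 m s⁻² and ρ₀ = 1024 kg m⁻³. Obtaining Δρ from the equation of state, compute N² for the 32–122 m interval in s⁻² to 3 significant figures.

1.64 × 10⁻³ s⁻²

ΔT = +1.9 K, ΔS = +21.49 psu (deep − shallow).
Δρ/ρ₀ = −αΔT + βΔS = -2.09 × 10⁻⁴ + 0.0152579 = 0.0150489, so Δρ ≈ 15.41 kg m⁻³.
N² = (g/ρ₀)·Δρ/Δz = g·(Δρ/ρ₀)/Δz = 9.8 × 0.0150489 / 90 = 1.6387 × 10⁻³ s⁻² ≈ 1.64 × 10⁻³ s⁻².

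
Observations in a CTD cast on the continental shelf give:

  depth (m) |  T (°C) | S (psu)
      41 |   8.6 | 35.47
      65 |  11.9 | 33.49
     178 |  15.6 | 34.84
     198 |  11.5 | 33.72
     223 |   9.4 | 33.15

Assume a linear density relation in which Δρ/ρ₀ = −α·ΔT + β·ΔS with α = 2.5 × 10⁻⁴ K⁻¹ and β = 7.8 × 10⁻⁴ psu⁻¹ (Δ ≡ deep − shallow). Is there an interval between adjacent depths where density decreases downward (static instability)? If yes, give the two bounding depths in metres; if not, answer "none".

Evaluate Δρ/ρ₀ = −αΔT + βΔS across each adjacent pair:
  41–65 m: −αΔT+βΔS = −(2.5 × 10⁻⁴)(+3.3)+(7.8 × 10⁻⁴)(-1.98) = -2.4 × 10⁻³ → UNSTABLE
  65–178 m: −αΔT+βΔS = −(2.5 × 10⁻⁴)(+3.7)+(7.8 × 10⁻⁴)(+1.35) = 1.3 × 10⁻⁴ → stable
  178–198 m: −αΔT+βΔS = −(2.5 × 10⁻⁴)(-4.1)+(7.8 × 10⁻⁴)(-1.12) = 1.5 × 10⁻⁴ → stable
  198–223 m: −αΔT+βΔS = −(2.5 × 10⁻⁴)(-2.1)+(7.8 × 10⁻⁴)(-0.57) = 8.0 × 10⁻⁵ → stable
The 41–65 m interval has Δρ < 0: lighter water underlies denser water.

41–65 m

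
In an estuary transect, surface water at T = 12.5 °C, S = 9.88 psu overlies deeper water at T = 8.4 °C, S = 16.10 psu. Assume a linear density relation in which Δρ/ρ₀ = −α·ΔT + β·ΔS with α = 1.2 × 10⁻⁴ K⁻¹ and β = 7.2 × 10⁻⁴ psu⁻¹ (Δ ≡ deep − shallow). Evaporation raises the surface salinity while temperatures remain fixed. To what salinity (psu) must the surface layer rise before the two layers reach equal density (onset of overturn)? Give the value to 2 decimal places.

Neutral buoyancy requires −α(T_deep − T_surf) + β(S_deep − S_surf′) = 0.
S_surf′ = S_deep − (α/β)·ΔT = 16.10 − (1.2 × 10⁻⁴/7.2 × 10⁻⁴)·(-4.1) = 16.7833 psu.
Increase required: 16.7833 − 9.88 = 6.9033 psu.

16.78 psu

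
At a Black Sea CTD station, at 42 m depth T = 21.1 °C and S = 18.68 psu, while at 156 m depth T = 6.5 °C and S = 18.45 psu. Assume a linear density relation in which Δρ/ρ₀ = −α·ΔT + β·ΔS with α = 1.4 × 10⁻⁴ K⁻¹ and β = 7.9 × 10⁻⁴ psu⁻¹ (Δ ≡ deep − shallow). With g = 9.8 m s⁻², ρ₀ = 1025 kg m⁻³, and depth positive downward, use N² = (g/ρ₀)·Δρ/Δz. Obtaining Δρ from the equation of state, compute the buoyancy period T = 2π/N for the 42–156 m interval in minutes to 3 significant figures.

8.28 min

ΔT = -14.6 K, ΔS = -0.23 psu (deep − shallow).
Δρ/ρ₀ = −αΔT + βΔS = 2.044 × 10⁻³ − 1.817 × 10⁻⁴ = 1.8623 × 10⁻³, so Δρ ≈ 1.909 kg m⁻³.
N² = (g/ρ₀)·Δρ/Δz = g·(Δρ/ρ₀)/Δz = 9.8 × 1.8623 × 10⁻³ / 114 = 1.6009 × 10⁻⁴ s⁻².
N = √(1.6009 × 10⁻⁴) = 0.012653 rad s⁻¹ → T = 2π/N = 496.58 s = 8.2763 min ≈ 8.28 min.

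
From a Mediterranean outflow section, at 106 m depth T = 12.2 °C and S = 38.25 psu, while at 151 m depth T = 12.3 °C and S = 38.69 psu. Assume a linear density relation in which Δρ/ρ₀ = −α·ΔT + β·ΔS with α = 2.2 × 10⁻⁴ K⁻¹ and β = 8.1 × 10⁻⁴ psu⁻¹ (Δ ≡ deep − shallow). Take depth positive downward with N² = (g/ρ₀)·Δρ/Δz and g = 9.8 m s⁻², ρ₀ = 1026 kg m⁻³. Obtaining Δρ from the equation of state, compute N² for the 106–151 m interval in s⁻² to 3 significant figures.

ΔT = +0.1 K, ΔS = +0.44 psu (deep − shallow).
Δρ/ρ₀ = −αΔT + βΔS = -2.20 × 10⁻⁵ + 3.564 × 10⁻⁴ = 3.344 × 10⁻⁴, so Δρ ≈ 0.3431 kg m⁻³.
N² = (g/ρ₀)·Δρ/Δz = g·(Δρ/ρ₀)/Δz = 9.8 × 3.344 × 10⁻⁴ / 45 = 7.2825 × 10⁻⁵ s⁻² ≈ 7.28 × 10⁻⁵ s⁻².

7.28 × 10⁻⁵ s⁻²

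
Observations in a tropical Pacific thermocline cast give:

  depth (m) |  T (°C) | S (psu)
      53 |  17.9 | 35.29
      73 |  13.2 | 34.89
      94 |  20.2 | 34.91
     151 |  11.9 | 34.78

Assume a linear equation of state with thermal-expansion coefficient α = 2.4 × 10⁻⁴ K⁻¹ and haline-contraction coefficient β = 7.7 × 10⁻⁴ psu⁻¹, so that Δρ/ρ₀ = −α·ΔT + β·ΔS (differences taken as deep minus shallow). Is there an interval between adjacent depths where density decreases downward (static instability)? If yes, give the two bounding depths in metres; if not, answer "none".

Evaluate Δρ/ρ₀ = −αΔT + βΔS across each adjacent pair:
  53–73 m: −αΔT+βΔS = −(2.4 × 10⁻⁴)(-4.7)+(7.7 × 10⁻⁴)(-0.40) = 8.2 × 10⁻⁴ → stable
  73–94 m: −αΔT+βΔS = −(2.4 × 10⁻⁴)(+7.0)+(7.7 × 10⁻⁴)(+0.02) = -1.7 × 10⁻³ → UNSTABLE
  94–151 m: −αΔT+βΔS = −(2.4 × 10⁻⁴)(-8.3)+(7.7 × 10⁻⁴)(-0.13) = 1.9 × 10⁻³ → stable
The 73–94 m interval has Δρ < 0: lighter water underlies denser water.

73–94 m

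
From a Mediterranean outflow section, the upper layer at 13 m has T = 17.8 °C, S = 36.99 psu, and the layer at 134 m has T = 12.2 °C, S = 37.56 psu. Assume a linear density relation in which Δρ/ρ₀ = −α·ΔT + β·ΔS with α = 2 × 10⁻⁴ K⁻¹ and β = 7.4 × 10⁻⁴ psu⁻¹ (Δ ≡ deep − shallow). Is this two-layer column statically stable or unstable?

ΔT = 12.2 − 17.8 = -5.6 K and ΔS = 37.56 − 36.99 = +0.57 psu (deep − shallow).
−αΔT = 1.12 × 10⁻³; βΔS = 4.218 × 10⁻⁴; sum Δρ/ρ₀ = 1.5418 × 10⁻³.
Δρ/ρ₀ > 0, so Δρ > 0: deeper water is denser → statically stable.

stable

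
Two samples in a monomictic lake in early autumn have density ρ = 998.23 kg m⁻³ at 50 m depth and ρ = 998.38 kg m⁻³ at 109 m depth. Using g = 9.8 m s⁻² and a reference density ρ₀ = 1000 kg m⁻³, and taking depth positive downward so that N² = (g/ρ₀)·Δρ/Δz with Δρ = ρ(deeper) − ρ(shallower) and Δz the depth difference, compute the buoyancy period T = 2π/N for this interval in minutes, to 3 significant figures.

21.0 min

Δρ = 998.38 − 998.23 = 0.15 kg m⁻³ over Δz = 109 − 50 = 59 m.
N² = (9.8/1000) × (0.15/59) = 2.4915 × 10⁻⁵ s⁻².
N = √(2.4915 × 10⁻⁵) = 4.9915 × 10⁻³ rad s⁻¹, so T = 2π/N = 1.2588 × 10³ s = 20.980 min ≈ 21.0 min.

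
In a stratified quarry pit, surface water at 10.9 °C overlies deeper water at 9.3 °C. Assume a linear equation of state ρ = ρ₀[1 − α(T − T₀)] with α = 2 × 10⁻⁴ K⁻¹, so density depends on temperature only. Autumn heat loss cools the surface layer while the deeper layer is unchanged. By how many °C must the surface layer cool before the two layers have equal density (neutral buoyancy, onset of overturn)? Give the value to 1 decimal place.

1.6 °C

With temperature the only control, equal density requires T_surf′ = T_deep.
T_surf′ = 9.3 °C.
Cooling required: 10.9 − 9.3 = 1.6 °C.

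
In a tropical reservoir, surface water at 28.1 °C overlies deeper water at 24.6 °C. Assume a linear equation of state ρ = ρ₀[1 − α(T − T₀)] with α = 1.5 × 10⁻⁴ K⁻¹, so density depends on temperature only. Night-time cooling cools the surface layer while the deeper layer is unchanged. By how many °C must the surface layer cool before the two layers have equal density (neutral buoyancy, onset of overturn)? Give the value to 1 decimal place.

With temperature the only control, equal density requires T_surf′ = T_deep.
T_surf′ = 24.6 °C.
Cooling required: 28.1 − 24.6 = 3.5 °C.

3.5 °C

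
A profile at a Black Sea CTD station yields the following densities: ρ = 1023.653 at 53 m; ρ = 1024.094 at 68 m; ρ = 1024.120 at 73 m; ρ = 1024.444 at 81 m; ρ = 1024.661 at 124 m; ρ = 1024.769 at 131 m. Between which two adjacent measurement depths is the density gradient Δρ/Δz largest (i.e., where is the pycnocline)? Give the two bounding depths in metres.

73–81 m

Compute the density gradient over each adjacent pair:
  53–68 m: Δρ/Δz = 0.441/15 = 0.029 kg m⁻⁴
  68–73 m: Δρ/Δz = 0.026/5 = 5.2 × 10⁻³ kg m⁻⁴
  73–81 m: Δρ/Δz = 0.324/8 = 0.041 kg m⁻⁴
  81–124 m: Δρ/Δz = 0.217/43 = 5.0 × 10⁻³ kg m⁻⁴
  124–131 m: Δρ/Δz = 0.108/7 = 0.015 kg m⁻⁴
The largest gradient is in the 73–81 m interval — the pycnocline.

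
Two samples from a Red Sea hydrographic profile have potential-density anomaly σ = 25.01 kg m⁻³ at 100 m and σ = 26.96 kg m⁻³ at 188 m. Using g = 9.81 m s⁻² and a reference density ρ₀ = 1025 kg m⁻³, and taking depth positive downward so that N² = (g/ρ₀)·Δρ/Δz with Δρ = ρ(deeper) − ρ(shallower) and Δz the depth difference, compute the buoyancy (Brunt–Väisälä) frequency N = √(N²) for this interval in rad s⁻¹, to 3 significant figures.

Δρ = 1026.96 − 1025.01 = 1.95 kg m⁻³ over Δz = 188 − 100 = 88 m.
N² = (9.81/1025) × (1.95/88) = 2.1208 × 10⁻⁴ s⁻².
N = √(2.1208 × 10⁻⁴) = 0.014563 rad s⁻¹ ≈ 0.0146 rad s⁻¹.

0.0146 rad s⁻¹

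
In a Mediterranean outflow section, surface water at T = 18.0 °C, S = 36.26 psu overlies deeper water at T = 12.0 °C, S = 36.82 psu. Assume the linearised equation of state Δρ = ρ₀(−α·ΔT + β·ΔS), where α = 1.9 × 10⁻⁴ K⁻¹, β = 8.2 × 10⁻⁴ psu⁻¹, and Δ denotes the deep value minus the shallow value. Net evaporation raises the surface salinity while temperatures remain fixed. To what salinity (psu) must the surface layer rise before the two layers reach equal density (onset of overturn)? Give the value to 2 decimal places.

Neutral buoyancy requires −α(T_deep − T_surf) + β(S_deep − S_surf′) = 0.
S_surf′ = S_deep − (α/β)·ΔT = 36.82 − (1.9 × 10⁻⁴/8.2 × 10⁻⁴)·(-6.0) = 38.2102 psu.
Increase required: 38.2102 − 36.26 = 1.9502 psu.

38.21 psu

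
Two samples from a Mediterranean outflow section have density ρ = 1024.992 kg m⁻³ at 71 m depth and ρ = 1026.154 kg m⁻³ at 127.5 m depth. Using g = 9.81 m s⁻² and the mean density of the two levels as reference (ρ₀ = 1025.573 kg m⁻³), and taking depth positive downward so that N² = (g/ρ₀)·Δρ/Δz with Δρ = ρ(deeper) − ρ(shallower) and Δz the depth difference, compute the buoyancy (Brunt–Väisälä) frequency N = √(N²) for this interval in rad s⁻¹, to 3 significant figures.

Δρ = 1026.154 − 1024.992 = 1.162 kg m⁻³ over Δz = 127.5 − 71 = 56.5 m.
N² = (9.81/1025.573) × (1.162/56.5) = 1.9673 × 10⁻⁴ s⁻².
N = √(1.9673 × 10⁻⁴) = 0.014026 rad s⁻¹ ≈ 0.0140 rad s⁻¹.

0.0140 rad s⁻¹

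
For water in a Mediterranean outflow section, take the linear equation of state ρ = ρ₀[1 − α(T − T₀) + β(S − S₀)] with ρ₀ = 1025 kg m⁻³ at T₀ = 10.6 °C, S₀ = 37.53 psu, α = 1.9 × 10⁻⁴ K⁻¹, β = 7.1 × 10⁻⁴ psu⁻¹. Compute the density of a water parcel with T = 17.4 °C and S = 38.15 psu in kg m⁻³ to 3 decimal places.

T − T₀ = +6.8 K, S − S₀ = +0.62 psu.
Bracket = 1 − α·(+6.8) + β·(+0.62) = 1 + (-8.518 × 10⁻⁴) = 0.9991482.
ρ = 1025 × 0.9991482 = 1024.127 kg m⁻³.

1024.127 kg m⁻³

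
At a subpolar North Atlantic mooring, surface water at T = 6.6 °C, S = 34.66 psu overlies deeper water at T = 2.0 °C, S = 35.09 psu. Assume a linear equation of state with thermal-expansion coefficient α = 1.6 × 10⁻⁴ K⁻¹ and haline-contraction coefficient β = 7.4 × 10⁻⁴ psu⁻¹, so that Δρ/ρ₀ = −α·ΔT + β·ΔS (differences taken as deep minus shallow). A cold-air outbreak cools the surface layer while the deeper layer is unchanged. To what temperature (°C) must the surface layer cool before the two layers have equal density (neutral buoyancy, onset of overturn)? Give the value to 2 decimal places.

Neutral buoyancy requires Δρ = 0, i.e. −α(T_deep − T_surf′) + β(S_deep − S_surf) = 0.
T_surf′ = T_deep − (β/α)·ΔS = 2.0 − (7.4 × 10⁻⁴/1.6 × 10⁻⁴)·(+0.43) = 0.0113 °C.
Cooling required: 6.6 − (0.0113) = 6.5887 °C.

0.01 °C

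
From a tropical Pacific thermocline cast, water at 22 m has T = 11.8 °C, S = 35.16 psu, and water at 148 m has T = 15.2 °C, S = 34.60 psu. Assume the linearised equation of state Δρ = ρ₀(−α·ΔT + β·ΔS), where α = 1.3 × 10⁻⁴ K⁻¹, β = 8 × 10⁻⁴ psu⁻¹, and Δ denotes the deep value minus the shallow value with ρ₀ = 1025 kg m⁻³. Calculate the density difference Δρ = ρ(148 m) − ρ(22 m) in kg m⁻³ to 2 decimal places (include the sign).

-0.91 kg m⁻³

ΔT = +3.4 K, ΔS = -0.56 psu (deep − shallow).
Δρ/ρ₀ = −(1.3 × 10⁻⁴)(+3.4) + (8 × 10⁻⁴)(-0.56) = -8.90 × 10⁻⁴.
Δρ = 1025 × (-8.90 × 10⁻⁴) = -0.91 kg m⁻³.
Negative Δρ: lighter below, statically unstable.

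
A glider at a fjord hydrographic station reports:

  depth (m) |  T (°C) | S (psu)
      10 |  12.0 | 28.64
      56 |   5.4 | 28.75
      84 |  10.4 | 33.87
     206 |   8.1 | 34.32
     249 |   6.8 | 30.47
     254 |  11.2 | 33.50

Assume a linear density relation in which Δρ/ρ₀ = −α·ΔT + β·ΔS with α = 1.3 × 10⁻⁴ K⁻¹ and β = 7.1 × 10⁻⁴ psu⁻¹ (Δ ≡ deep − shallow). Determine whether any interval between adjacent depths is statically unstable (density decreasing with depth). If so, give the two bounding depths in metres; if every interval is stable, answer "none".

206–249 m

Evaluate Δρ/ρ₀ = −αΔT + βΔS across each adjacent pair:
  10–56 m: −αΔT+βΔS = −(1.3 × 10⁻⁴)(-6.6)+(7.1 × 10⁻⁴)(+0.11) = 9.4 × 10⁻⁴ → stable
  56–84 m: −αΔT+βΔS = −(1.3 × 10⁻⁴)(+5.0)+(7.1 × 10⁻⁴)(+5.12) = 3.0 × 10⁻³ → stable
  84–206 m: −αΔT+βΔS = −(1.3 × 10⁻⁴)(-2.3)+(7.1 × 10⁻⁴)(+0.45) = 6.2 × 10⁻⁴ → stable
  206–249 m: −αΔT+βΔS = −(1.3 × 10⁻⁴)(-1.3)+(7.1 × 10⁻⁴)(-3.85) = -2.6 × 10⁻³ → UNSTABLE
  249–254 m: −αΔT+βΔS = −(1.3 × 10⁻⁴)(+4.4)+(7.1 × 10⁻⁴)(+3.03) = 1.6 × 10⁻³ → stable
The 206–249 m interval has Δρ < 0: lighter water underlies denser water.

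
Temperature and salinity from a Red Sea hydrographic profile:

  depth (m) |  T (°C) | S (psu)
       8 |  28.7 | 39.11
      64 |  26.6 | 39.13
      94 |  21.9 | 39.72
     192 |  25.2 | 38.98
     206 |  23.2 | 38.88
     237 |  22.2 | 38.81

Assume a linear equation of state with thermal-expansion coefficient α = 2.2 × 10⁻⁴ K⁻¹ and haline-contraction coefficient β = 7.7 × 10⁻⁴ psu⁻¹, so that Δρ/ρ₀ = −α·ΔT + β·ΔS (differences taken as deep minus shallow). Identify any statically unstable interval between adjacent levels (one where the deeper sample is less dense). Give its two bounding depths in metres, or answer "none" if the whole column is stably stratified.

94–192 m

Evaluate Δρ/ρ₀ = −αΔT + βΔS across each adjacent pair:
  8–64 m: −αΔT+βΔS = −(2.2 × 10⁻⁴)(-2.1)+(7.7 × 10⁻⁴)(+0.02) = 4.8 × 10⁻⁴ → stable
  64–94 m: −αΔT+βΔS = −(2.2 × 10⁻⁴)(-4.7)+(7.7 × 10⁻⁴)(+0.59) = 1.5 × 10⁻³ → stable
  94–192 m: −αΔT+βΔS = −(2.2 × 10⁻⁴)(+3.3)+(7.7 × 10⁻⁴)(-0.74) = -1.3 × 10⁻³ → UNSTABLE
  192–206 m: −αΔT+βΔS = −(2.2 × 10⁻⁴)(-2.0)+(7.7 × 10⁻⁴)(-0.10) = 3.6 × 10⁻⁴ → stable
  206–237 m: −αΔT+βΔS = −(2.2 × 10⁻⁴)(-1.0)+(7.7 × 10⁻⁴)(-0.07) = 1.7 × 10⁻⁴ → stable
The 94–192 m interval has Δρ < 0: lighter water underlies denser water.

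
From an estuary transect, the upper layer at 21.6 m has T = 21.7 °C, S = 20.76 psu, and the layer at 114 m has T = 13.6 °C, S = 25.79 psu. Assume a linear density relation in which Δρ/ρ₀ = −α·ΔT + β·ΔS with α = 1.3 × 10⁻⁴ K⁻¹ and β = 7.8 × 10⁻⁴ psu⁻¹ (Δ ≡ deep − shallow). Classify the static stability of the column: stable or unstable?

ΔT = 13.6 − 21.7 = -8.1 K and ΔS = 25.79 − 20.76 = +5.03 psu (deep − shallow).
−αΔT = 1.053 × 10⁻³; βΔS = 3.9234 × 10⁻³; sum Δρ/ρ₀ = 4.9764 × 10⁻³.
Δρ/ρ₀ > 0, so Δρ > 0: deeper water is denser → statically stable.

stable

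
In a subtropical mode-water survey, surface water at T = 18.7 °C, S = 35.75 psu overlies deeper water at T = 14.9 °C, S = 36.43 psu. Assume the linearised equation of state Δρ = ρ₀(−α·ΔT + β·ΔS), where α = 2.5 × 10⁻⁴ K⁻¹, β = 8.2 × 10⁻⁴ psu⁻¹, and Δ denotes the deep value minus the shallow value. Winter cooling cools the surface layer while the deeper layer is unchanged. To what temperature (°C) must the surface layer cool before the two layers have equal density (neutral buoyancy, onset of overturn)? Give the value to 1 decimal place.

Neutral buoyancy requires Δρ = 0, i.e. −α(T_deep − T_surf′) + β(S_deep − S_surf) = 0.
T_surf′ = T_deep − (β/α)·ΔS = 14.9 − (8.2 × 10⁻⁴/2.5 × 10⁻⁴)·(+0.68) = 12.670 °C.
Cooling required: 18.7 − (12.670) = 6.030 °C.

12.7 °C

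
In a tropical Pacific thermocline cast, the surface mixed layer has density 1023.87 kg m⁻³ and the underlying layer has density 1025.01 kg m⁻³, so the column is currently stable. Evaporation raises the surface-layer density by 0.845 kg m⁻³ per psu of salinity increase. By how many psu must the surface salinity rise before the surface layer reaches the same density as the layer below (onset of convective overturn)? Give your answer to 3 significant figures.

1.35 psu

Density deficit of the surface layer: 1025.01 − 1023.87 = 1.14 kg m⁻³.
Required change = 1.14 / 0.845 = 1.35 psu.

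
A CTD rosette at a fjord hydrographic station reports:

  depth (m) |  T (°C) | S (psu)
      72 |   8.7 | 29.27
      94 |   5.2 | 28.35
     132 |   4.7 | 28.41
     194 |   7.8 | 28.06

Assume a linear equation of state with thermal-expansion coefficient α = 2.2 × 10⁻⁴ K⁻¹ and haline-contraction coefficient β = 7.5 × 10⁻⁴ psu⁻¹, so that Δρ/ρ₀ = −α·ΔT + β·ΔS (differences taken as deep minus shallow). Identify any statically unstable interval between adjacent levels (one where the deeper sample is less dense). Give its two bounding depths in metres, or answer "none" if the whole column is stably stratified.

Evaluate Δρ/ρ₀ = −αΔT + βΔS across each adjacent pair:
  72–94 m: −αΔT+βΔS = −(2.2 × 10⁻⁴)(-3.5)+(7.5 × 10⁻⁴)(-0.92) = 8.0 × 10⁻⁵ → stable
  94–132 m: −αΔT+βΔS = −(2.2 × 10⁻⁴)(-0.5)+(7.5 × 10⁻⁴)(+0.06) = 1.5 × 10⁻⁴ → stable
  132–194 m: −αΔT+βΔS = −(2.2 × 10⁻⁴)(+3.1)+(7.5 × 10⁻⁴)(-0.35) = -9.4 × 10⁻⁴ → UNSTABLE
The 132–194 m interval has Δρ < 0: lighter water underlies denser water.

132–194 m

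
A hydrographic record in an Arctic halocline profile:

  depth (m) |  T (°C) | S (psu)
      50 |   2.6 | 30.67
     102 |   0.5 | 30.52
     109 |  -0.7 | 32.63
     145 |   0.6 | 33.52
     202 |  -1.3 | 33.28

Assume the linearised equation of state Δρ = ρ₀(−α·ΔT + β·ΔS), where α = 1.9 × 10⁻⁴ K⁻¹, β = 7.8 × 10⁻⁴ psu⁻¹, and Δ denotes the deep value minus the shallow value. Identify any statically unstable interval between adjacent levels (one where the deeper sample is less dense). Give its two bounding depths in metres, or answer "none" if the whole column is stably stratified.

Evaluate Δρ/ρ₀ = −αΔT + βΔS across each adjacent pair:
  50–102 m: −αΔT+βΔS = −(1.9 × 10⁻⁴)(-2.1)+(7.8 × 10⁻⁴)(-0.15) = 2.8 × 10⁻⁴ → stable
  102–109 m: −αΔT+βΔS = −(1.9 × 10⁻⁴)(-1.2)+(7.8 × 10⁻⁴)(+2.11) = 1.9 × 10⁻³ → stable
  109–145 m: −αΔT+βΔS = −(1.9 × 10⁻⁴)(+1.3)+(7.8 × 10⁻⁴)(+0.89) = 4.5 × 10⁻⁴ → stable
  145–202 m: −αΔT+βΔS = −(1.9 × 10⁻⁴)(-1.9)+(7.8 × 10⁻⁴)(-0.24) = 1.7 × 10⁻⁴ → stable
Every interval has Δρ > 0: the column is stably stratified throughout.

none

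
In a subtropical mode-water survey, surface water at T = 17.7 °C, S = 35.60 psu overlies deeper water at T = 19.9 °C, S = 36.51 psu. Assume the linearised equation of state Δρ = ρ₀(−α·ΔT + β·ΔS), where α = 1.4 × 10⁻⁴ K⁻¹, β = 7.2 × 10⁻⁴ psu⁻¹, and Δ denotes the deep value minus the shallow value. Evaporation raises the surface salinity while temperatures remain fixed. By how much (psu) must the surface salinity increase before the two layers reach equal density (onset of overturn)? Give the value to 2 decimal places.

0.48 psu

Neutral buoyancy requires −α(T_deep − T_surf) + β(S_deep − S_surf′) = 0.
S_surf′ = S_deep − (α/β)·ΔT = 36.51 − (1.4 × 10⁻⁴/7.2 × 10⁻⁴)·(+2.2) = 36.0822 psu.
Increase required: 36.0822 − 35.60 = 0.4822 psu.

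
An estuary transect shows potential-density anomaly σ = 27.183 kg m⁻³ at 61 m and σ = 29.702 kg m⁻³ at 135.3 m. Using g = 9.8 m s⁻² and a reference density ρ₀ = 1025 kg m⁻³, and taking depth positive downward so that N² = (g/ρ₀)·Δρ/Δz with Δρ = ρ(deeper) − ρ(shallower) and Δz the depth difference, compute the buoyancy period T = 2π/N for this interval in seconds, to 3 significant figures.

349 s

Δρ = 1029.702 − 1027.183 = 2.519 kg m⁻³ over Δz = 135.3 − 61 = 74.3 m.
N² = (9.8/1025) × (2.519/74.3) = 3.2415 × 10⁻⁴ s⁻².
N = √(3.2415 × 10⁻⁴) = 0.018004 rad s⁻¹, so T = 2π/N = 348.99 s ≈ 349 s.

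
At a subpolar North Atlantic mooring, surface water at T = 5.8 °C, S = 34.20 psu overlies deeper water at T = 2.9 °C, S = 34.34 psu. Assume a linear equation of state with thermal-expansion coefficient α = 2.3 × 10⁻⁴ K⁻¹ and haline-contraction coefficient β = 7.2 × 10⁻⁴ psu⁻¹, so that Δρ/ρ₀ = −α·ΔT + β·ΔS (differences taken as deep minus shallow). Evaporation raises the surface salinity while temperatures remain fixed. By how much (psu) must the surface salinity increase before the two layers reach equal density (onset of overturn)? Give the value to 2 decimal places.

1.07 psu

Neutral buoyancy requires −α(T_deep − T_surf) + β(S_deep − S_surf′) = 0.
S_surf′ = S_deep − (α/β)·ΔT = 34.34 − (2.3 × 10⁻⁴/7.2 × 10⁻⁴)·(-2.9) = 35.2664 psu.
Increase required: 35.2664 − 34.20 = 1.0664 psu.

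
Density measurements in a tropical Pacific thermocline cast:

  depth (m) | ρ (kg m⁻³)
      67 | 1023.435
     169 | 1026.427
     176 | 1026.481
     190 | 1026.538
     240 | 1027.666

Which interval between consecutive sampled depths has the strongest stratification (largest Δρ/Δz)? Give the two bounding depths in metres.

67–169 m

Compute the density gradient over each adjacent pair:
  67–169 m: Δρ/Δz = 2.992/102 = 0.029 kg m⁻⁴
  169–176 m: Δρ/Δz = 0.054/7 = 7.7 × 10⁻³ kg m⁻⁴
  176–190 m: Δρ/Δz = 0.057/14 = 4.1 × 10⁻³ kg m⁻⁴
  190–240 m: Δρ/Δz = 1.128/50 = 0.023 kg m⁻⁴
The largest gradient is in the 67–169 m interval — the pycnocline.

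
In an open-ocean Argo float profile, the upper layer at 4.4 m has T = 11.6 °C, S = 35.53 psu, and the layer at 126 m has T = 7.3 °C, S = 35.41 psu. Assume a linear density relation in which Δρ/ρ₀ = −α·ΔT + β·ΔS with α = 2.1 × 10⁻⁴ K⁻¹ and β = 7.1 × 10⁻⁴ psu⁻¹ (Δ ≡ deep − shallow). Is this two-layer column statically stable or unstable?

ΔT = 7.3 − 11.6 = -4.3 K and ΔS = 35.41 − 35.53 = -0.12 psu (deep − shallow).
−αΔT = 9.03 × 10⁻⁴; βΔS = -8.52 × 10⁻⁵; sum Δρ/ρ₀ = 8.178 × 10⁻⁴.
Δρ/ρ₀ > 0, so Δρ > 0: deeper water is denser → statically stable.

stable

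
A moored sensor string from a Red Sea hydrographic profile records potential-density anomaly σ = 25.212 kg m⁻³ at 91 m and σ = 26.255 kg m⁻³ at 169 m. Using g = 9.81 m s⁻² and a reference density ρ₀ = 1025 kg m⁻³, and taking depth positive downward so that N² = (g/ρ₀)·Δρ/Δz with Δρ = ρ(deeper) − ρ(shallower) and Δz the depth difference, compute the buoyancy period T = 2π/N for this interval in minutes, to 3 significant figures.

9.26 min

Δρ = 1026.255 − 1025.212 = 1.043 kg m⁻³ over Δz = 169 − 91 = 78 m.
N² = (9.81/1025) × (1.043/78) = 1.2798 × 10⁻⁴ s⁻².
N = √(1.2798 × 10⁻⁴) = 0.011313 rad s⁻¹, so T = 2π/N = 555.40 s = 9.2567 min ≈ 9.26 min.
Since Δρ > 0 the layer is stably stratified.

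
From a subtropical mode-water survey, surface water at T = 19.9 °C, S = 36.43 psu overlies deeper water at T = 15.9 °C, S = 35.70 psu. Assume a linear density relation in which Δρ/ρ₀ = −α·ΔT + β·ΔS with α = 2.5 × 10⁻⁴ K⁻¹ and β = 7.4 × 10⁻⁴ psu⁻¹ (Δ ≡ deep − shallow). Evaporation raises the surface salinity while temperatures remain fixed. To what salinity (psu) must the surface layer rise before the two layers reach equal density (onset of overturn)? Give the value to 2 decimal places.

37.05 psu

Neutral buoyancy requires −α(T_deep − T_surf) + β(S_deep − S_surf′) = 0.
S_surf′ = S_deep − (α/β)·ΔT = 35.70 − (2.5 × 10⁻⁴/7.4 × 10⁻⁴)·(-4.0) = 37.0514 psu.
Increase required: 37.0514 − 36.43 = 0.6214 psu.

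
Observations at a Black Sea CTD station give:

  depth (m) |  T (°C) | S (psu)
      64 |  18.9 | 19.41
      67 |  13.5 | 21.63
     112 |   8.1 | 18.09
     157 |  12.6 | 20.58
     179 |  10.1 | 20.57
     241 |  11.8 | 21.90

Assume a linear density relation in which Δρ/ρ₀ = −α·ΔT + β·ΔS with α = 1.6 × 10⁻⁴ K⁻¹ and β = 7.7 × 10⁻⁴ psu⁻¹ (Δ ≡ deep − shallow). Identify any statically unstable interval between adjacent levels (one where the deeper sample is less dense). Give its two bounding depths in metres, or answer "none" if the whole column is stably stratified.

Evaluate Δρ/ρ₀ = −αΔT + βΔS across each adjacent pair:
  64–67 m: −αΔT+βΔS = −(1.6 × 10⁻⁴)(-5.4)+(7.7 × 10⁻⁴)(+2.22) = 2.6 × 10⁻³ → stable
  67–112 m: −αΔT+βΔS = −(1.6 × 10⁻⁴)(-5.4)+(7.7 × 10⁻⁴)(-3.54) = -1.9 × 10⁻³ → UNSTABLE
  112–157 m: −αΔT+βΔS = −(1.6 × 10⁻⁴)(+4.5)+(7.7 × 10⁻⁴)(+2.49) = 1.2 × 10⁻³ → stable
  157–179 m: −αΔT+βΔS = −(1.6 × 10⁻⁴)(-2.5)+(7.7 × 10⁻⁴)(-0.01) = 3.9 × 10⁻⁴ → stable
  179–241 m: −αΔT+βΔS = −(1.6 × 10⁻⁴)(+1.7)+(7.7 × 10⁻⁴)(+1.33) = 7.5 × 10⁻⁴ → stable
The 67–112 m interval has Δρ < 0: lighter water underlies denser water.

67–112 m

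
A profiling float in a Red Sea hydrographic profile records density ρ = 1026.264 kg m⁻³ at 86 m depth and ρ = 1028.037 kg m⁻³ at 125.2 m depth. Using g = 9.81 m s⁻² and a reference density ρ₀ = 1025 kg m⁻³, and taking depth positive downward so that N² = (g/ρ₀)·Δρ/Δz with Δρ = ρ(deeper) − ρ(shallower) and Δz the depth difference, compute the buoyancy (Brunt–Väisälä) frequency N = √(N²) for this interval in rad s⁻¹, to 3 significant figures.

0.0208 rad s⁻¹

Δρ = 1028.037 − 1026.264 = 1.773 kg m⁻³ over Δz = 125.2 − 86 = 39.2 m.
N² = (9.81/1025) × (1.773/39.2) = 4.3288 × 10⁻⁴ s⁻².
N = √(4.3288 × 10⁻⁴) = 0.020806 rad s⁻¹ ≈ 0.0208 rad s⁻¹.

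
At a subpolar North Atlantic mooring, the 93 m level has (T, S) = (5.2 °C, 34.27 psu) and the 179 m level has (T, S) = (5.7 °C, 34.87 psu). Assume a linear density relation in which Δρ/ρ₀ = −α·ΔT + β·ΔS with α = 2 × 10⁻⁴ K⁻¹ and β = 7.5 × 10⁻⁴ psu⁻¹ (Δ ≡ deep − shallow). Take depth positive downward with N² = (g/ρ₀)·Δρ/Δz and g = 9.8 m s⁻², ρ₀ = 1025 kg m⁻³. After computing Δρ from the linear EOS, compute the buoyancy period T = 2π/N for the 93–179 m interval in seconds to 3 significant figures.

995 s

ΔT = +0.5 K, ΔS = +0.60 psu (deep − shallow).
Δρ/ρ₀ = −αΔT + βΔS = -1.00 × 10⁻⁴ + 4.50 × 10⁻⁴ = 3.50 × 10⁻⁴, so Δρ ≈ 0.3588 kg m⁻³.
N² = (g/ρ₀)·Δρ/Δz = g·(Δρ/ρ₀)/Δz = 9.8 × 3.50 × 10⁻⁴ / 86 = 3.9884 × 10⁻⁵ s⁻².
N = √(3.9884 × 10⁻⁵) = 6.3154 × 10⁻³ rad s⁻¹ → T = 2π/N = 994.90 s ≈ 995 s.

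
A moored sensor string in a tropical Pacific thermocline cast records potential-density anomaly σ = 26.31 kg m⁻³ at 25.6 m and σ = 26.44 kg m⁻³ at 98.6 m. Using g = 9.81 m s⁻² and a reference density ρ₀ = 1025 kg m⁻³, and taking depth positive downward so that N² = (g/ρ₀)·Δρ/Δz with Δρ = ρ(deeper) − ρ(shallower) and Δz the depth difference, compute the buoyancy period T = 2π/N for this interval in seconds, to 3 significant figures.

1.52 × 10³ s

Δρ = 1026.44 − 1026.31 = 0.13 kg m⁻³ over Δz = 98.6 − 25.6 = 73 m.
N² = (9.81/1025) × (0.13/73) = 1.7044 × 10⁻⁵ s⁻².
N = √(1.7044 × 10⁻⁵) = 4.1284 × 10⁻³ rad s⁻¹, so T = 2π/N = 1.5219 × 10³ s ≈ 1.52 × 10³ s.
A positive N² confirms static stability across the interval.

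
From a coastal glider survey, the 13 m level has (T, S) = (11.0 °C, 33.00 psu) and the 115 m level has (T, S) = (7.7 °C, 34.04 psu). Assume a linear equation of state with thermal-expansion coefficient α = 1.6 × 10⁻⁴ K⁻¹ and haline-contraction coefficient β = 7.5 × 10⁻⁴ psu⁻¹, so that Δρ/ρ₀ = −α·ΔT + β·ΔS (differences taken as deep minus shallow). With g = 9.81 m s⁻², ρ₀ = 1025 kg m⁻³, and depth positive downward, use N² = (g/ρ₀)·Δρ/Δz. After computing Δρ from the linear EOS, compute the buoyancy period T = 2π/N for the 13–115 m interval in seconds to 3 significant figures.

ΔT = -3.3 K, ΔS = +1.04 psu (deep − shallow).
Δρ/ρ₀ = −αΔT + βΔS = 5.28 × 10⁻⁴ + 7.80 × 10⁻⁴ = 1.308 × 10⁻³, so Δρ ≈ 1.341 kg m⁻³.
N² = (g/ρ₀)·Δρ/Δz = g·(Δρ/ρ₀)/Δz = 9.81 × 1.308 × 10⁻³ / 102 = 1.2580 × 10⁻⁴ s⁻².
N = √(1.2580 × 10⁻⁴) = 0.011216 rad s⁻¹ → T = 2π/N = 560.20 s ≈ 560 s.

560 s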